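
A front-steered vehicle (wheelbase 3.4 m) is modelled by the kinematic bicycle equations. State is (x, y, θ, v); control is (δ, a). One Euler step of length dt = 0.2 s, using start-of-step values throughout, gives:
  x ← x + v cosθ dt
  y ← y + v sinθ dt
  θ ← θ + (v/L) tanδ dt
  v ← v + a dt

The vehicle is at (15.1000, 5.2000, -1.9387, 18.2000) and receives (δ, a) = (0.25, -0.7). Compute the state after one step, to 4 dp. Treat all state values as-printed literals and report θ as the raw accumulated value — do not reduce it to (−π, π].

x' = 15.1000 + 18.2000·cos(-1.9387)·0.2 = 13.7908
y' = 5.2000 + 18.2000·sin(-1.9387)·0.2 = 1.8036
θ' = -1.9387 + (18.2000/3.4)·tan(0.25)·0.2 = -1.6653
v' = 18.2000 − 0.7000·0.2 = 18.0600

(13.7908, 1.8036, -1.6653, 18.0600)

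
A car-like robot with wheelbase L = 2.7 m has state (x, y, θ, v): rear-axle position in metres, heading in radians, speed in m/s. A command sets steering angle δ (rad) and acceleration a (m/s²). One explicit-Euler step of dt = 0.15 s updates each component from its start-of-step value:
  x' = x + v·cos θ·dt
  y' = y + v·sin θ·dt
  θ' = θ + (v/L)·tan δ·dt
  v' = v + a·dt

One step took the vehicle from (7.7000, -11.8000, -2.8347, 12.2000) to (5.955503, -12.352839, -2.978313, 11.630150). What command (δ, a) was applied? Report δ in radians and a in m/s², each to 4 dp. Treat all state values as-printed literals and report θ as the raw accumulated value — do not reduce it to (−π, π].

δ = -0.2088, a = -3.7990

a = (v'−v)/dt = (-0.569850)/0.15 = -3.7990
Δθ = θ'−θ = -0.143613;  (v·dt/L) = 12.2000·0.15/2.7 = 0.677778
tan δ = Δθ·L/(v·dt) = -0.211888  →  δ = -0.2088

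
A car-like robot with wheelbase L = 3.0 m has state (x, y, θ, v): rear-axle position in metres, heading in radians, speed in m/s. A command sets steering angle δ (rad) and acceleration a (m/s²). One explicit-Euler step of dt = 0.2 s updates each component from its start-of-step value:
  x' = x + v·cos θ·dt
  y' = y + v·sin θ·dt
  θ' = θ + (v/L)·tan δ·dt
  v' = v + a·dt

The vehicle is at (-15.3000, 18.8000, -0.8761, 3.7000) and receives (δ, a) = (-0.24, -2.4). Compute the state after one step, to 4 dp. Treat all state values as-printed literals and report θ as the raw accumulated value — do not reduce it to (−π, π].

(-14.8263, 18.2315, -0.9365, 3.2200)

x' = -15.3000 + 3.7000·cos(-0.8761)·0.2 = -14.8263
y' = 18.8000 + 3.7000·sin(-0.8761)·0.2 = 18.2315
θ' = -0.8761 + (3.7000/3.0)·tan(-0.24)·0.2 = -0.9365
v' = 3.7000 − 2.4000·0.2 = 3.2200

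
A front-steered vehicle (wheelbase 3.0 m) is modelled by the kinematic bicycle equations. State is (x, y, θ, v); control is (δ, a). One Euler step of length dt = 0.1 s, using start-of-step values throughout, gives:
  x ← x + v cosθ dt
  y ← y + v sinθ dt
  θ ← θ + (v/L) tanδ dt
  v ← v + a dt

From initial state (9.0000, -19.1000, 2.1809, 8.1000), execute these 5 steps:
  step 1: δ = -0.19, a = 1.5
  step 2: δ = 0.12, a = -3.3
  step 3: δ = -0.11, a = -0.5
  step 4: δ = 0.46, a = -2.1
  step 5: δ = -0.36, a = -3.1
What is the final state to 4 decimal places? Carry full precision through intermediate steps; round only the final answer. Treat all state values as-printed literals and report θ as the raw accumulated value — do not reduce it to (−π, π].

after step 1 (δ=-0.19, a=1.5): (8.535909, -18.436133, 2.128974, 8.250000)
after step 2 (δ=0.12, a=-3.3): (8.098955, -17.736350, 2.162133, 7.920000)
after step 3 (δ=-0.11, a=-0.5): (7.657437, -17.078835, 2.132975, 7.870000)
after step 4 (δ=0.46, a=-2.1): (7.237942, -16.412957, 2.262948, 7.660000)
after step 5 (δ=-0.36, a=-3.1): (6.749085, -15.823233, 2.166840, 7.350000)

(6.7491, -15.8232, 2.1668, 7.3500)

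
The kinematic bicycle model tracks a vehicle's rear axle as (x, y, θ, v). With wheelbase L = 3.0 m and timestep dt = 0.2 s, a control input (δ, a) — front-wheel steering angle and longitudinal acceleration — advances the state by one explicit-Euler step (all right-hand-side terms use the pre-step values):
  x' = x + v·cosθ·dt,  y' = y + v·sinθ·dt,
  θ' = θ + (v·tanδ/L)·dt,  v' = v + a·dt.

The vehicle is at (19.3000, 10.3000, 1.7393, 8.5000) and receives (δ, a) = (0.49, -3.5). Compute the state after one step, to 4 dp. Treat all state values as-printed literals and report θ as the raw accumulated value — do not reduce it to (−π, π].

(19.0149, 11.9759, 2.0416, 7.8000)

x' = 19.3000 + 8.5000·cos(1.7393)·0.2 = 19.0149
y' = 10.3000 + 8.5000·sin(1.7393)·0.2 = 11.9759
θ' = 1.7393 + (8.5000/3.0)·tan(0.49)·0.2 = 2.0416
v' = 8.5000 − 3.5000·0.2 = 7.8000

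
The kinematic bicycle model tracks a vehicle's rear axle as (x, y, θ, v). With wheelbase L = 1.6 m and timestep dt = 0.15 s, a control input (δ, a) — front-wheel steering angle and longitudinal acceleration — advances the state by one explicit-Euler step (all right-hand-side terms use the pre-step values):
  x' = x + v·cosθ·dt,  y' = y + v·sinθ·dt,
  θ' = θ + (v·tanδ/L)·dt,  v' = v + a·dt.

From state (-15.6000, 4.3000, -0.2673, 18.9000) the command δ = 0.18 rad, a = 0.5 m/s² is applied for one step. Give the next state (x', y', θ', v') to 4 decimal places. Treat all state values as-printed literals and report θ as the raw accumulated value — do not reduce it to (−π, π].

(-12.8657, 3.5512, 0.0551, 18.9750)

x' = -15.6000 + 18.9000·cos(-0.2673)·0.15 = -12.8657
y' = 4.3000 + 18.9000·sin(-0.2673)·0.15 = 3.5512
θ' = -0.2673 + (18.9000/1.6)·tan(0.18)·0.15 = 0.0551
v' = 18.9000 + 0.5000·0.15 = 18.9750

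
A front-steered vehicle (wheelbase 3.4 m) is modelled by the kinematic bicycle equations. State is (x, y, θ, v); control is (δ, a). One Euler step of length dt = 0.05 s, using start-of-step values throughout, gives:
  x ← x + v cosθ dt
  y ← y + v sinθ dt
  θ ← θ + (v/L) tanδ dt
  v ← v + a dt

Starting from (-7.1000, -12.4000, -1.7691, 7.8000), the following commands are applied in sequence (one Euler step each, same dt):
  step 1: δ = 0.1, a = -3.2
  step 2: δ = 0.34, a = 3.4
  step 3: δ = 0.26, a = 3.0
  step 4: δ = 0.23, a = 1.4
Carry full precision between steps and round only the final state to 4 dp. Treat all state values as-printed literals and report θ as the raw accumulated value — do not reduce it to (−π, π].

(-7.3513, -13.9393, -1.6599, 8.0300)

after step 1 (δ=0.1, a=-3.2): (-7.176833, -12.782357, -1.757591, 7.640000)
after step 2 (δ=0.34, a=3.4): (-7.247774, -13.157712, -1.717848, 7.810000)
after step 3 (δ=0.26, a=3.0): (-7.304991, -13.543997, -1.687294, 7.960000)
after step 4 (δ=0.23, a=1.4): (-7.351252, -13.939300, -1.659886, 8.030000)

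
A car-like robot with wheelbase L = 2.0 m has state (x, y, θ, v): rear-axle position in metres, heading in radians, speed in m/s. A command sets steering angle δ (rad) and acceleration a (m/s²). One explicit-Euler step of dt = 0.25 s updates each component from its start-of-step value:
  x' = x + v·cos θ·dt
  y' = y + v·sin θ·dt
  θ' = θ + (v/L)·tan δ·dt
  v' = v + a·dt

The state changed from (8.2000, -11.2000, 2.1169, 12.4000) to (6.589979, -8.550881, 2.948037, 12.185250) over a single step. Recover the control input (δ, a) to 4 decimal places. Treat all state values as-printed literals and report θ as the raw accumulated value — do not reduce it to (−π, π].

δ = 0.4922, a = -0.8590

a = (v'−v)/dt = (-0.214750)/0.25 = -0.8590
Δθ = θ'−θ = 0.831137;  (v·dt/L) = 12.4000·0.25/2.0 = 1.550000
tan δ = Δθ·L/(v·dt) = 0.536217  →  δ = 0.4922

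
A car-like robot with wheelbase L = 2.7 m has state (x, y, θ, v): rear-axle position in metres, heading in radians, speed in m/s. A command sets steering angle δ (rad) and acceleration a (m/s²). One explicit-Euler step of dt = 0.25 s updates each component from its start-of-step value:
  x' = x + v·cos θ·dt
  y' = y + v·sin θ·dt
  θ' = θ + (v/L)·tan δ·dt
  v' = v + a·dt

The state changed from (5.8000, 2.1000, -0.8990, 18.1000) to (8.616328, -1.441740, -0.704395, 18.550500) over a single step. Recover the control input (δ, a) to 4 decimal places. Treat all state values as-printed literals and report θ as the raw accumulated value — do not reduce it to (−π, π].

δ = 0.1156, a = 1.8020

a = (v'−v)/dt = (0.450500)/0.25 = 1.8020
Δθ = θ'−θ = 0.194605;  (v·dt/L) = 18.1000·0.25/2.7 = 1.675926
tan δ = Δθ·L/(v·dt) = 0.116118  →  δ = 0.1156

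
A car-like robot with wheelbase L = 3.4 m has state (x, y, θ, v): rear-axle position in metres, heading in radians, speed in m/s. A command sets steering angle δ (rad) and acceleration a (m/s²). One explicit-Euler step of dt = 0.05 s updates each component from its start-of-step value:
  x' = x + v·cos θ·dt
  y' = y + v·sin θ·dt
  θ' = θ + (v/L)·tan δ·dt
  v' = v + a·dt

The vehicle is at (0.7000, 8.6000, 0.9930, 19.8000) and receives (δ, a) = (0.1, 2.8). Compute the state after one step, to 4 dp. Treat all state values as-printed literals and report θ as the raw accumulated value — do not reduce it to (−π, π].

x' = 0.7000 + 19.8000·cos(0.9930)·0.05 = 1.2407
y' = 8.6000 + 19.8000·sin(0.9930)·0.05 = 9.4293
θ' = 0.9930 + (19.8000/3.4)·tan(0.1)·0.05 = 1.0222
v' = 19.8000 + 2.8000·0.05 = 19.9400

(1.2407, 9.4293, 1.0222, 19.9400)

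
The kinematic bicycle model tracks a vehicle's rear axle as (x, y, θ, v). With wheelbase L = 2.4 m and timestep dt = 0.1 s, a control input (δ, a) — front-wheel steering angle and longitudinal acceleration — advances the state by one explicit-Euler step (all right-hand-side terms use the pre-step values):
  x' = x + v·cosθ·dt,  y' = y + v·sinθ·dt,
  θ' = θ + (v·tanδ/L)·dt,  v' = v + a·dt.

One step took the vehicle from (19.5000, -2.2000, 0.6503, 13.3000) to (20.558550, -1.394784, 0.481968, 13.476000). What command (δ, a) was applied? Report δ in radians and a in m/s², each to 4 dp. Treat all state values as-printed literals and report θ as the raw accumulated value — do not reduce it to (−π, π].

δ = -0.2949, a = 1.7600

a = (v'−v)/dt = (0.176000)/0.1 = 1.7600
Δθ = θ'−θ = -0.168332;  (v·dt/L) = 13.3000·0.1/2.4 = 0.554167
tan δ = Δθ·L/(v·dt) = -0.303757  →  δ = -0.2949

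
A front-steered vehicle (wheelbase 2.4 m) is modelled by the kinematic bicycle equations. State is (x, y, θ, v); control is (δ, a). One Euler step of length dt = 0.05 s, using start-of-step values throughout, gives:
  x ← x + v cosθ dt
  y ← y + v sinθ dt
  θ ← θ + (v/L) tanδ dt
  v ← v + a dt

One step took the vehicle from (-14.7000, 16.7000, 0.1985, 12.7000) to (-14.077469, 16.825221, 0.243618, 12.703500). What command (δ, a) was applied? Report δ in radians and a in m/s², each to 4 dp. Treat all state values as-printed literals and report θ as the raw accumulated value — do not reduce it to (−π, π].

δ = 0.1689, a = 0.0700

a = (v'−v)/dt = (0.003500)/0.05 = 0.0700
Δθ = θ'−θ = 0.045118;  (v·dt/L) = 12.7000·0.05/2.4 = 0.264583
tan δ = Δθ·L/(v·dt) = 0.170525  →  δ = 0.1689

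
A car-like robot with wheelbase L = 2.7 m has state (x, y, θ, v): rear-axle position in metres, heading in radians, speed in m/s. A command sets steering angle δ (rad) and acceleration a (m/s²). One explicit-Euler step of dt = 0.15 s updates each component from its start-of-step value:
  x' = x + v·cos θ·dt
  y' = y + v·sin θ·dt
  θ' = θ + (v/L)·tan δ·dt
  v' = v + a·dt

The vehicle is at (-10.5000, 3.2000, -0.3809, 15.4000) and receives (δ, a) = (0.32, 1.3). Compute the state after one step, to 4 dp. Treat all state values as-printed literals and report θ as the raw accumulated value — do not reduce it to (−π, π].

x' = -10.5000 + 15.4000·cos(-0.3809)·0.15 = -8.3556
y' = 3.2000 + 15.4000·sin(-0.3809)·0.15 = 2.3412
θ' = -0.3809 + (15.4000/2.7)·tan(0.32)·0.15 = -0.0974
v' = 15.4000 + 1.3000·0.15 = 15.5950

(-8.3556, 2.3412, -0.0974, 15.5950)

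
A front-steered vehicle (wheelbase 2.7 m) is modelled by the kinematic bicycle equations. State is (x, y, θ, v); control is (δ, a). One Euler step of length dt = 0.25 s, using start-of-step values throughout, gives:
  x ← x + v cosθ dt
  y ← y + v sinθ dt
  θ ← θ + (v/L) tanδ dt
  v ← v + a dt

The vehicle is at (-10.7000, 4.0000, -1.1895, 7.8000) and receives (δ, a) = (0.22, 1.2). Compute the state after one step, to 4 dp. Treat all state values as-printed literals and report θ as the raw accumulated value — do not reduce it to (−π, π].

x' = -10.7000 + 7.8000·cos(-1.1895)·0.25 = -9.9744
y' = 4.0000 + 7.8000·sin(-1.1895)·0.25 = 2.1900
θ' = -1.1895 + (7.8000/2.7)·tan(0.22)·0.25 = -1.0280
v' = 7.8000 + 1.2000·0.25 = 8.1000

(-9.9744, 2.1900, -1.0280, 8.1000)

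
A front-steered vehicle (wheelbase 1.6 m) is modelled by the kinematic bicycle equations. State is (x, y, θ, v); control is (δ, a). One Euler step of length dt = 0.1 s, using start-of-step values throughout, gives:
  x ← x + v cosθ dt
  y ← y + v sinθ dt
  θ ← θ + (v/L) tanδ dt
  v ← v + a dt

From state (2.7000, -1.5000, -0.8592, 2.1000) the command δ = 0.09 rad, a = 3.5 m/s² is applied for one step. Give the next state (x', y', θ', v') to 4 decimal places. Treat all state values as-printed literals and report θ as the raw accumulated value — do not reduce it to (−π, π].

(2.8371, -1.6590, -0.8474, 2.4500)

x' = 2.7000 + 2.1000·cos(-0.8592)·0.1 = 2.8371
y' = -1.5000 + 2.1000·sin(-0.8592)·0.1 = -1.6590
θ' = -0.8592 + (2.1000/1.6)·tan(0.09)·0.1 = -0.8474
v' = 2.1000 + 3.5000·0.1 = 2.4500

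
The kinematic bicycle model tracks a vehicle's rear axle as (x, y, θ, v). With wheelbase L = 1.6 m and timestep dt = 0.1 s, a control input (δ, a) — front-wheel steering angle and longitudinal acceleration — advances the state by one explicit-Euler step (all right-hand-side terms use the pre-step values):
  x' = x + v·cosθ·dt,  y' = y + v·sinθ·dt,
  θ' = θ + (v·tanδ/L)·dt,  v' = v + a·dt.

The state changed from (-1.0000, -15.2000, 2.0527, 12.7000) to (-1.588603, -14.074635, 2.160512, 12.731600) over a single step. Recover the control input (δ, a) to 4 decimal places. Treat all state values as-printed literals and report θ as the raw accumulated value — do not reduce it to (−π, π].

a = (v'−v)/dt = (0.031600)/0.1 = 0.3160
Δθ = θ'−θ = 0.107812;  (v·dt/L) = 12.7000·0.1/1.6 = 0.793750
tan δ = Δθ·L/(v·dt) = 0.135826  →  δ = 0.1350

δ = 0.1350, a = 0.3160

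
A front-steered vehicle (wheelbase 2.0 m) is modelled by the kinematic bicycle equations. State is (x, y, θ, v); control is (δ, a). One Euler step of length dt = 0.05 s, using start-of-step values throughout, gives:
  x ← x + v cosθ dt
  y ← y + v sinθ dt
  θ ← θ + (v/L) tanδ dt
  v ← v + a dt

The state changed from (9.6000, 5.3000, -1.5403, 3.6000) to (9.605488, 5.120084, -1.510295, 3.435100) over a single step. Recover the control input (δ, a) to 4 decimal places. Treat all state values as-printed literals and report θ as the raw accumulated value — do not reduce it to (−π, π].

δ = 0.3218, a = -3.2980

a = (v'−v)/dt = (-0.164900)/0.05 = -3.2980
Δθ = θ'−θ = 0.030005;  (v·dt/L) = 3.6000·0.05/2.0 = 0.090000
tan δ = Δθ·L/(v·dt) = 0.333389  →  δ = 0.3218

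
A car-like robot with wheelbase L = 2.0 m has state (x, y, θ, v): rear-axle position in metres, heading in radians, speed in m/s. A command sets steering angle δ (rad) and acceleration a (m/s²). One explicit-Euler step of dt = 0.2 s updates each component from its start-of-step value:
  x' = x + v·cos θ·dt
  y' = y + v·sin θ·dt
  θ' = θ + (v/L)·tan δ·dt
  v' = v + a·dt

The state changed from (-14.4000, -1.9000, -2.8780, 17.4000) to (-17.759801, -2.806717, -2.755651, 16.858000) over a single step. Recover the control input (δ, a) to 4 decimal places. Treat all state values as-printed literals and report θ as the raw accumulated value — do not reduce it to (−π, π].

δ = 0.0702, a = -2.7100

a = (v'−v)/dt = (-0.542000)/0.2 = -2.7100
Δθ = θ'−θ = 0.122349;  (v·dt/L) = 17.4000·0.2/2.0 = 1.740000
tan δ = Δθ·L/(v·dt) = 0.070316  →  δ = 0.0702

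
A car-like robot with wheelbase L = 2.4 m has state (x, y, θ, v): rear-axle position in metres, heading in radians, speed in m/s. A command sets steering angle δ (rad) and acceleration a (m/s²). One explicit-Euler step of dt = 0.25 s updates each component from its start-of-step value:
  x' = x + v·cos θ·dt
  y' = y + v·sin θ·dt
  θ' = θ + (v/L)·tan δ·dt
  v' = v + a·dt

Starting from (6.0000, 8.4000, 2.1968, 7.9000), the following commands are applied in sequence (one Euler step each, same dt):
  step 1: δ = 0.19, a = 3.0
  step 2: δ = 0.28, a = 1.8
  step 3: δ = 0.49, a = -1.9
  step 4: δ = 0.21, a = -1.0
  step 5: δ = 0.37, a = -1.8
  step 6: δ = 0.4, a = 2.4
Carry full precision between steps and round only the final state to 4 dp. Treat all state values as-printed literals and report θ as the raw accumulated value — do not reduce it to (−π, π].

(-4.6008, 11.4061, 3.9987, 8.5250)

after step 1 (δ=0.19, a=3.0): (4.842826, 10.000492, 2.355063, 8.650000)
after step 2 (δ=0.28, a=1.8): (3.315438, 11.531339, 2.614162, 9.100000)
after step 3 (δ=0.49, a=-1.9): (1.349604, 12.676381, 3.119769, 8.625000)
after step 4 (δ=0.21, a=-1.0): (-0.806132, 12.723434, 3.311264, 8.375000)
after step 5 (δ=0.37, a=-1.8): (-2.869817, 12.369886, 3.649635, 7.925000)
after step 6 (δ=0.4, a=2.4): (-4.600832, 11.406073, 3.998659, 8.525000)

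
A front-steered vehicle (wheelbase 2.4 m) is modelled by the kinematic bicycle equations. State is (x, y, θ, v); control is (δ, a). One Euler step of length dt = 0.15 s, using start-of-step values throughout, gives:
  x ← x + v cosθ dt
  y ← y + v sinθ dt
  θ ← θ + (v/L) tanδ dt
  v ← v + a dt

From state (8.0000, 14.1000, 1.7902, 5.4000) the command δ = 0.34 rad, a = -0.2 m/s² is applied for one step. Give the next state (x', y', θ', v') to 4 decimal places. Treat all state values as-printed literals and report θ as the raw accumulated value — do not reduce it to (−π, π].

x' = 8.0000 + 5.4000·cos(1.7902)·0.15 = 7.8237
y' = 14.1000 + 5.4000·sin(1.7902)·0.15 = 14.8906
θ' = 1.7902 + (5.4000/2.4)·tan(0.34)·0.15 = 1.9096
v' = 5.4000 − 0.2000·0.15 = 5.3700

(7.8237, 14.8906, 1.9096, 5.3700)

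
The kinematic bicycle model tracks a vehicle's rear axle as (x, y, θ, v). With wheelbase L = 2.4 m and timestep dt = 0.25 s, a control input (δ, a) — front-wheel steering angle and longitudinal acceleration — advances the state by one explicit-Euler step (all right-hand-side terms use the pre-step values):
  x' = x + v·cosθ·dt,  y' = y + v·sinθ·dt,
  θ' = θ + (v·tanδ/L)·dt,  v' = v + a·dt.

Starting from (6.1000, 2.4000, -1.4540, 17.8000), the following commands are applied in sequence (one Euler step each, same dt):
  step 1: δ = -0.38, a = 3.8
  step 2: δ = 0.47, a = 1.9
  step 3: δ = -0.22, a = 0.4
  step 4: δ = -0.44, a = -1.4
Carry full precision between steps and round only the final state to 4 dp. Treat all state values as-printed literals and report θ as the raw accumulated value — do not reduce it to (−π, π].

(5.2275, -15.1243, -2.5980, 18.9750)

after step 1 (δ=-0.38, a=3.8): (6.618563, -2.019682, -2.194578, 18.750000)
after step 2 (δ=0.47, a=1.9): (3.880554, -5.824411, -1.202457, 19.225000)
after step 3 (δ=-0.22, a=0.4): (5.611125, -10.308289, -1.650278, 19.325000)
after step 4 (δ=-0.44, a=-1.4): (5.227533, -15.124287, -2.597969, 18.975000)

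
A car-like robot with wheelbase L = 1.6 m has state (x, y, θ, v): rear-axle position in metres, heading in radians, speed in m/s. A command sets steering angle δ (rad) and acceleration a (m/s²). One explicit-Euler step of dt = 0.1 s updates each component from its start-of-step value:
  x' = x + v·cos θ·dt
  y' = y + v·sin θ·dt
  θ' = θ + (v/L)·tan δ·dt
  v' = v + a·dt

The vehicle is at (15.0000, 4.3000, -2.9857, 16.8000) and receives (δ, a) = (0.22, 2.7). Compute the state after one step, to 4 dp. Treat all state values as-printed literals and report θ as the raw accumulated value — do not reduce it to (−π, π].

(13.3404, 4.0392, -2.7509, 17.0700)

x' = 15.0000 + 16.8000·cos(-2.9857)·0.1 = 13.3404
y' = 4.3000 + 16.8000·sin(-2.9857)·0.1 = 4.0392
θ' = -2.9857 + (16.8000/1.6)·tan(0.22)·0.1 = -2.7509
v' = 16.8000 + 2.7000·0.1 = 17.0700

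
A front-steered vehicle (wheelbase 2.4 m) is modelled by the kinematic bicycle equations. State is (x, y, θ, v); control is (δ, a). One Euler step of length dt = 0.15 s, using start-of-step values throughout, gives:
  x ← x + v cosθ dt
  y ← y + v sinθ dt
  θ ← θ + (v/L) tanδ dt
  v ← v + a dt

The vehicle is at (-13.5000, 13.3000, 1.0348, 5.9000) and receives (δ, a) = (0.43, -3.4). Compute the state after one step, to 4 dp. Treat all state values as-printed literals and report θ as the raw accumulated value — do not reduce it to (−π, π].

x' = -13.5000 + 5.9000·cos(1.0348)·0.15 = -13.0480
y' = 13.3000 + 5.9000·sin(1.0348)·0.15 = 14.0609
θ' = 1.0348 + (5.9000/2.4)·tan(0.43)·0.15 = 1.2039
v' = 5.9000 − 3.4000·0.15 = 5.3900

(-13.0480, 14.0609, 1.2039, 5.3900)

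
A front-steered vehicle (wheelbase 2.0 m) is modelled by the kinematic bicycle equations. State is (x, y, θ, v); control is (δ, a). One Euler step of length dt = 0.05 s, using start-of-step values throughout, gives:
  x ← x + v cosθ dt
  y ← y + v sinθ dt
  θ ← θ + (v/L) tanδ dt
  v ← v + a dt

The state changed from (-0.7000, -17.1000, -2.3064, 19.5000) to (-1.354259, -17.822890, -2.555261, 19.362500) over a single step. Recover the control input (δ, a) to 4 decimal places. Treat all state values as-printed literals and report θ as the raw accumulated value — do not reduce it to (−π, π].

δ = -0.4720, a = -2.7500

a = (v'−v)/dt = (-0.137500)/0.05 = -2.7500
Δθ = θ'−θ = -0.248861;  (v·dt/L) = 19.5000·0.05/2.0 = 0.487500
tan δ = Δθ·L/(v·dt) = -0.510484  →  δ = -0.4720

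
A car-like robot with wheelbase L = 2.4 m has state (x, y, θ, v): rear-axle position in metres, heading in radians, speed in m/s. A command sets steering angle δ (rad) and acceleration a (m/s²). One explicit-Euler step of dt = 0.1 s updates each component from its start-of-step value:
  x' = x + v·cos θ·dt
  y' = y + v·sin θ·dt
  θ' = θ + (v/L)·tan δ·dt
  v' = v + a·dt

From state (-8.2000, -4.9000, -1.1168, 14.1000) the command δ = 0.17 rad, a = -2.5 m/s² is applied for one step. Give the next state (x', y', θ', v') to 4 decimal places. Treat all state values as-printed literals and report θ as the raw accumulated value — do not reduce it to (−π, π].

(-7.5816, -6.1672, -1.0160, 13.8500)

x' = -8.2000 + 14.1000·cos(-1.1168)·0.1 = -7.5816
y' = -4.9000 + 14.1000·sin(-1.1168)·0.1 = -6.1672
θ' = -1.1168 + (14.1000/2.4)·tan(0.17)·0.1 = -1.0160
v' = 14.1000 − 2.5000·0.1 = 13.8500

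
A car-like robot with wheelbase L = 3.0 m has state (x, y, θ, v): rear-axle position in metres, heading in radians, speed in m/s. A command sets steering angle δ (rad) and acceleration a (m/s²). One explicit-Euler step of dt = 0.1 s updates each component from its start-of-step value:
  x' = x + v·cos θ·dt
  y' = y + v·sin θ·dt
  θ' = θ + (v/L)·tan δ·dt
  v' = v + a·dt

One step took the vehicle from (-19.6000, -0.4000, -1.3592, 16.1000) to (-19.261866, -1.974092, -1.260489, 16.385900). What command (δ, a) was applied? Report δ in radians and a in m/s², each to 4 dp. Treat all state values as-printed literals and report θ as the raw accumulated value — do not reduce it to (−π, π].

δ = 0.1819, a = 2.8590

a = (v'−v)/dt = (0.285900)/0.1 = 2.8590
Δθ = θ'−θ = 0.098711;  (v·dt/L) = 16.1000·0.1/3.0 = 0.536667
tan δ = Δθ·L/(v·dt) = 0.183934  →  δ = 0.1819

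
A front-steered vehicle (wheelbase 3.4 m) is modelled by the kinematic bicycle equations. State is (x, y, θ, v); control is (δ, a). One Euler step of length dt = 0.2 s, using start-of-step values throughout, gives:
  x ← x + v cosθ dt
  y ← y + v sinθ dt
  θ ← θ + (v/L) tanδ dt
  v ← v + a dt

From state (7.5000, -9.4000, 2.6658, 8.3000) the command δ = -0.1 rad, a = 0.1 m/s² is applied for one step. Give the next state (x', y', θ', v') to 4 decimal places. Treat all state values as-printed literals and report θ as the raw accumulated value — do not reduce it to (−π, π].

(6.0244, -8.6396, 2.6168, 8.3200)

x' = 7.5000 + 8.3000·cos(2.6658)·0.2 = 6.0244
y' = -9.4000 + 8.3000·sin(2.6658)·0.2 = -8.6396
θ' = 2.6658 + (8.3000/3.4)·tan(-0.1)·0.2 = 2.6168
v' = 8.3000 + 0.1000·0.2 = 8.3200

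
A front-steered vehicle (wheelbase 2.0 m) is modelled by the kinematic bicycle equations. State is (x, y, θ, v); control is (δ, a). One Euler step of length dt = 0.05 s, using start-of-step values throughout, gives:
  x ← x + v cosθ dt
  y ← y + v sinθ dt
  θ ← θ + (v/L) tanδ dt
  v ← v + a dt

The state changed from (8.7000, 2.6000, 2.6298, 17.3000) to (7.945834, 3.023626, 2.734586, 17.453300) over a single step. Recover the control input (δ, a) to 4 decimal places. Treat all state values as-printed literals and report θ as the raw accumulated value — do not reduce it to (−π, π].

a = (v'−v)/dt = (0.153300)/0.05 = 3.0660
Δθ = θ'−θ = 0.104786;  (v·dt/L) = 17.3000·0.05/2.0 = 0.432500
tan δ = Δθ·L/(v·dt) = 0.242280  →  δ = 0.2377

δ = 0.2377, a = 3.0660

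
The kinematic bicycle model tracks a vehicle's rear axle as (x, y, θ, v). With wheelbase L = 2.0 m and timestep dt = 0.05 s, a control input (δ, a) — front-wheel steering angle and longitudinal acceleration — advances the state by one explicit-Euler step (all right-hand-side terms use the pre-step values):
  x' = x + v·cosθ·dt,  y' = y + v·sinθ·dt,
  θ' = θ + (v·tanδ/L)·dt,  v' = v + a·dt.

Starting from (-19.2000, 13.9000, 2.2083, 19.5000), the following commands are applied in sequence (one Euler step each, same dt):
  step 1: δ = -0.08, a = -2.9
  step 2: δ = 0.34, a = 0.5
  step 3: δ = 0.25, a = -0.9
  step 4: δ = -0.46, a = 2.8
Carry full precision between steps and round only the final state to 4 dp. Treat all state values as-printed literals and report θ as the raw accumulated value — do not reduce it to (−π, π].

(-21.7530, 16.7850, 2.2246, 19.4750)

after step 1 (δ=-0.08, a=-2.9): (-19.780312, 14.683494, 2.169217, 19.355000)
after step 2 (δ=0.34, a=0.5): (-20.325482, 15.483075, 2.340381, 19.380000)
after step 3 (δ=0.25, a=-0.9): (-20.999748, 16.179011, 2.464094, 19.335000)
after step 4 (δ=-0.46, a=2.8): (-21.752985, 16.785014, 2.224607, 19.475000)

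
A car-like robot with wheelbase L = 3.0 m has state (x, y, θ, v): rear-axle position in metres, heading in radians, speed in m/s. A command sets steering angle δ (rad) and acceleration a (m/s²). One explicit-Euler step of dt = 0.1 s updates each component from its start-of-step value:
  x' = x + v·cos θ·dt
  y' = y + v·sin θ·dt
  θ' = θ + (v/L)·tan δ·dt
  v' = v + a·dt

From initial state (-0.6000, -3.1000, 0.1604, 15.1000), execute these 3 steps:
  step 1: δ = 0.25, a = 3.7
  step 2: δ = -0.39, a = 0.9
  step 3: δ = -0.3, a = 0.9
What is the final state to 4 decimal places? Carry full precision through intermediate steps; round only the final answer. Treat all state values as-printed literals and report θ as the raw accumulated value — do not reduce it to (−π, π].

(3.9249, -2.2984, -0.0835, 15.6500)

after step 1 (δ=0.25, a=3.7): (0.890617, -2.858833, 0.288922, 15.470000)
after step 2 (δ=-0.39, a=0.9): (2.373496, -2.418063, 0.076955, 15.560000)
after step 3 (δ=-0.3, a=0.9): (3.924891, -2.298440, -0.083488, 15.650000)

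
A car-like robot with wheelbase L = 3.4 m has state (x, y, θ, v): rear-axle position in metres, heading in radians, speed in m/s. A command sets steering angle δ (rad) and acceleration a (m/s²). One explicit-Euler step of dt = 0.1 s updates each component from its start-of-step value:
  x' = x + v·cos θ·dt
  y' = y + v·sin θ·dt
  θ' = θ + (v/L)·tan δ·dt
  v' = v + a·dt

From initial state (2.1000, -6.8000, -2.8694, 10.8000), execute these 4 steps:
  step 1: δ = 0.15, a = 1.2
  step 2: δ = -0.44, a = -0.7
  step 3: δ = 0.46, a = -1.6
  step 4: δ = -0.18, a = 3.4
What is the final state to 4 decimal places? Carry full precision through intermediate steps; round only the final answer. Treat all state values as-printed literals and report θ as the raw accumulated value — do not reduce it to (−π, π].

(-2.0586, -7.9600, -2.8717, 11.0300)

after step 1 (δ=0.15, a=1.2): (1.059762, -7.090352, -2.821392, 10.920000)
after step 2 (δ=-0.44, a=-0.7): (0.023265, -7.434066, -2.972596, 10.850000)
after step 3 (δ=0.46, a=-1.6): (-1.046278, -7.616556, -2.814490, 10.690000)
after step 4 (δ=-0.18, a=3.4): (-2.058596, -7.960027, -2.871703, 11.030000)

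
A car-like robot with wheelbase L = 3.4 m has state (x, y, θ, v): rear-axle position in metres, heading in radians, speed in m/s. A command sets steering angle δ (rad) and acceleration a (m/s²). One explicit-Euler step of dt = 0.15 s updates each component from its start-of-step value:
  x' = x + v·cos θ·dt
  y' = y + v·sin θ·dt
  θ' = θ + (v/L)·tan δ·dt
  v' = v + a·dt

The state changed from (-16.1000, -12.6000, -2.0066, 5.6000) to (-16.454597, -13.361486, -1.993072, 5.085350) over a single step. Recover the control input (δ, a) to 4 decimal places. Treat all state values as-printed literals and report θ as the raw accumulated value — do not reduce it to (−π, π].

a = (v'−v)/dt = (-0.514650)/0.15 = -3.4310
Δθ = θ'−θ = 0.013528;  (v·dt/L) = 5.6000·0.15/3.4 = 0.247059
tan δ = Δθ·L/(v·dt) = 0.054756  →  δ = 0.0547

δ = 0.0547, a = -3.4310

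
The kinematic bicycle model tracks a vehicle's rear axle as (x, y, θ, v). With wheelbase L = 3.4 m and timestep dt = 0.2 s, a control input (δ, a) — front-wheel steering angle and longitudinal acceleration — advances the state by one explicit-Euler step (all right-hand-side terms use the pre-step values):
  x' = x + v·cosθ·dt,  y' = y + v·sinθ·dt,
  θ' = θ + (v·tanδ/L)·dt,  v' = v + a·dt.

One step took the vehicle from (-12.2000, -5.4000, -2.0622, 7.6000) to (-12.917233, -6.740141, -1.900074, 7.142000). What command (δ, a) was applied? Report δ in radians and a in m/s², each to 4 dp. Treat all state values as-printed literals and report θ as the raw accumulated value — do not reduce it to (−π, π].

δ = 0.3479, a = -2.2900

a = (v'−v)/dt = (-0.458000)/0.2 = -2.2900
Δθ = θ'−θ = 0.162126;  (v·dt/L) = 7.6000·0.2/3.4 = 0.447059
tan δ = Δθ·L/(v·dt) = 0.362650  →  δ = 0.3479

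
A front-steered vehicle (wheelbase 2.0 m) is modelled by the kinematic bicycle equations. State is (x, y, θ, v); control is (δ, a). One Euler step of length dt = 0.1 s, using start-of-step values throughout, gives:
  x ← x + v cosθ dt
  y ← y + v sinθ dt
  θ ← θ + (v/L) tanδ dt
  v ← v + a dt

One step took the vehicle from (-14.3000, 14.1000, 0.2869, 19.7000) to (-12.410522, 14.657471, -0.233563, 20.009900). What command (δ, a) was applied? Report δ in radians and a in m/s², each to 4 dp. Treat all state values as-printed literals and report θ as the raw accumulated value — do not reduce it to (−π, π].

δ = -0.4861, a = 3.0990

a = (v'−v)/dt = (0.309900)/0.1 = 3.0990
Δθ = θ'−θ = -0.520463;  (v·dt/L) = 19.7000·0.1/2.0 = 0.985000
tan δ = Δθ·L/(v·dt) = -0.528389  →  δ = -0.4861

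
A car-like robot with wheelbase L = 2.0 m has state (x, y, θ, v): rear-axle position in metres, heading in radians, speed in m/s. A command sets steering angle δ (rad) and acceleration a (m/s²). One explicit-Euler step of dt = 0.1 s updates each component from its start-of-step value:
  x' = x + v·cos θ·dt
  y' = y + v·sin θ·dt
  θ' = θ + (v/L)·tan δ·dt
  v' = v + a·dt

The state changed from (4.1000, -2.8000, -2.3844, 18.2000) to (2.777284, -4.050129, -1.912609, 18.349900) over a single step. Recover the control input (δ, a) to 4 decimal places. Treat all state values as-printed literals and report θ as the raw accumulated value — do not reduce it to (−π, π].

δ = 0.4783, a = 1.4990

a = (v'−v)/dt = (0.149900)/0.1 = 1.4990
Δθ = θ'−θ = 0.471791;  (v·dt/L) = 18.2000·0.1/2.0 = 0.910000
tan δ = Δθ·L/(v·dt) = 0.518452  →  δ = 0.4783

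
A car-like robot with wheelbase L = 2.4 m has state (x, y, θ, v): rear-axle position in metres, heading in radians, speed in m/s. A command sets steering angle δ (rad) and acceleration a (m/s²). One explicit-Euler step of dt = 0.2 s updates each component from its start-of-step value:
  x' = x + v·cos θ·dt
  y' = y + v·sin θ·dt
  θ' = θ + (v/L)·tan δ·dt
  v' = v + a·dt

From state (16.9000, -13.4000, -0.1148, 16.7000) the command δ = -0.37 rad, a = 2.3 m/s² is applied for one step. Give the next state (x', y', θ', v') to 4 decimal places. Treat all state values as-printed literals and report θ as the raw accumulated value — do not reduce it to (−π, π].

(20.2180, -13.7826, -0.6546, 17.1600)

x' = 16.9000 + 16.7000·cos(-0.1148)·0.2 = 20.2180
y' = -13.4000 + 16.7000·sin(-0.1148)·0.2 = -13.7826
θ' = -0.1148 + (16.7000/2.4)·tan(-0.37)·0.2 = -0.6546
v' = 16.7000 + 2.3000·0.2 = 17.1600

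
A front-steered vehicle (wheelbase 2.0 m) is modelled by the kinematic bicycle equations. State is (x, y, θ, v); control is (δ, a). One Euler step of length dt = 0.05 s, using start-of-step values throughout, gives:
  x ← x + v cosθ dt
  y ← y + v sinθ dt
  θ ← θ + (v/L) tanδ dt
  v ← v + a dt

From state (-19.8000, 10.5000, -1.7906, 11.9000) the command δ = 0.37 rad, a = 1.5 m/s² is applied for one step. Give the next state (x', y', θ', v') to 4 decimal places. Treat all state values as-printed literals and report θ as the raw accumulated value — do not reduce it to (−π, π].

x' = -19.8000 + 11.9000·cos(-1.7906)·0.05 = -19.9297
y' = 10.5000 + 11.9000·sin(-1.7906)·0.05 = 9.9193
θ' = -1.7906 + (11.9000/2.0)·tan(0.37)·0.05 = -1.6752
v' = 11.9000 + 1.5000·0.05 = 11.9750

(-19.9297, 9.9193, -1.6752, 11.9750)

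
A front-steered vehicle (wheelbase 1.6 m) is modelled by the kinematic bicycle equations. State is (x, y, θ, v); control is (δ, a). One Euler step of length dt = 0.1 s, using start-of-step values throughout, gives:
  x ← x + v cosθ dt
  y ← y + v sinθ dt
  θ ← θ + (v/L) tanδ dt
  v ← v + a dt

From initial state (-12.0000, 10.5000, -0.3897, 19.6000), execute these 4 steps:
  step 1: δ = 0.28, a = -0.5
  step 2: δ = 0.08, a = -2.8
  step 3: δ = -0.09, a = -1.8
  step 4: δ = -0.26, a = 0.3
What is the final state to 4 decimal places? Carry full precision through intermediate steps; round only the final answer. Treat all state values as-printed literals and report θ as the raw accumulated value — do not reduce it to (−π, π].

after step 1 (δ=0.28, a=-0.5): (-10.186955, 9.755375, -0.037446, 19.550000)
after step 2 (δ=0.08, a=-2.8): (-8.233325, 9.682185, 0.060513, 19.270000)
after step 3 (δ=-0.09, a=-1.8): (-6.309852, 9.798722, -0.048174, 19.090000)
after step 4 (δ=-0.26, a=0.3): (-4.403067, 9.706793, -0.365571, 19.120000)

(-4.4031, 9.7068, -0.3656, 19.1200)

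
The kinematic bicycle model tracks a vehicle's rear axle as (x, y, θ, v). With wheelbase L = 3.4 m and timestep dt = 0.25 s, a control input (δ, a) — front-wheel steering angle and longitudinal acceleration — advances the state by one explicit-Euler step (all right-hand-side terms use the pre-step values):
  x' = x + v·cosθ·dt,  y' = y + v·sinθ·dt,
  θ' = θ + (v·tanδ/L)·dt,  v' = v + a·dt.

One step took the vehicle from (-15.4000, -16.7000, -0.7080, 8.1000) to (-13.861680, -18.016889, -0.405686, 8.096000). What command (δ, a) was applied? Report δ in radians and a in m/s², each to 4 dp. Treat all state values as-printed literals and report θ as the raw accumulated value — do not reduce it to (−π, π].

δ = 0.4697, a = -0.0160

a = (v'−v)/dt = (-0.004000)/0.25 = -0.0160
Δθ = θ'−θ = 0.302314;  (v·dt/L) = 8.1000·0.25/3.4 = 0.595588
tan δ = Δθ·L/(v·dt) = 0.507589  →  δ = 0.4697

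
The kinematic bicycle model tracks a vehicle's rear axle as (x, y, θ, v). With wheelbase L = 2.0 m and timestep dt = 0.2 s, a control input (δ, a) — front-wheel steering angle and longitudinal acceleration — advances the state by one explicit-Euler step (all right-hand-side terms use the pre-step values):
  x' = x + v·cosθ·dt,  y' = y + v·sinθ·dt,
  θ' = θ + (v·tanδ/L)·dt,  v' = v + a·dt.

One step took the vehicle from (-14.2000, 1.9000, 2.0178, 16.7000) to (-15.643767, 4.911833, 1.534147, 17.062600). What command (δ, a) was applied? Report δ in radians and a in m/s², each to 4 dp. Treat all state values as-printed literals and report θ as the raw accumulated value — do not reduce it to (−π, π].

δ = -0.2819, a = 1.8130

a = (v'−v)/dt = (0.362600)/0.2 = 1.8130
Δθ = θ'−θ = -0.483653;  (v·dt/L) = 16.7000·0.2/2.0 = 1.670000
tan δ = Δθ·L/(v·dt) = -0.289613  →  δ = -0.2819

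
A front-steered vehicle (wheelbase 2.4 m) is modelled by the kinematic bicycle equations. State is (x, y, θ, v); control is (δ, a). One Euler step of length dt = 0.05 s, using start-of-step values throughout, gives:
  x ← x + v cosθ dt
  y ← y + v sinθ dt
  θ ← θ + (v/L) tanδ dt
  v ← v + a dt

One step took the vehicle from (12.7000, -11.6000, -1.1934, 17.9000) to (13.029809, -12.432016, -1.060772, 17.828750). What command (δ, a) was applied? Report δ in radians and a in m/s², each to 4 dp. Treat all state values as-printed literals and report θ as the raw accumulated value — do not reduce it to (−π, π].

δ = 0.3417, a = -1.4250

a = (v'−v)/dt = (-0.071250)/0.05 = -1.4250
Δθ = θ'−θ = 0.132628;  (v·dt/L) = 17.9000·0.05/2.4 = 0.372917
tan δ = Δθ·L/(v·dt) = 0.355651  →  δ = 0.3417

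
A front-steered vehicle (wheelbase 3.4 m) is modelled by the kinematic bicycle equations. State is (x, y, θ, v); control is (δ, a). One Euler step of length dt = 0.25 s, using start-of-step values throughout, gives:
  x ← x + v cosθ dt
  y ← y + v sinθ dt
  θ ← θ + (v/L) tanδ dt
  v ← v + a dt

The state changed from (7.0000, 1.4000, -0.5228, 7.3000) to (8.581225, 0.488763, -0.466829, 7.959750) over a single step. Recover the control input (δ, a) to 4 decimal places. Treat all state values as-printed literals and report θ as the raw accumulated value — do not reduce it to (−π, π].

a = (v'−v)/dt = (0.659750)/0.25 = 2.6390
Δθ = θ'−θ = 0.055971;  (v·dt/L) = 7.3000·0.25/3.4 = 0.536765
tan δ = Δθ·L/(v·dt) = 0.104275  →  δ = 0.1039

δ = 0.1039, a = 2.6390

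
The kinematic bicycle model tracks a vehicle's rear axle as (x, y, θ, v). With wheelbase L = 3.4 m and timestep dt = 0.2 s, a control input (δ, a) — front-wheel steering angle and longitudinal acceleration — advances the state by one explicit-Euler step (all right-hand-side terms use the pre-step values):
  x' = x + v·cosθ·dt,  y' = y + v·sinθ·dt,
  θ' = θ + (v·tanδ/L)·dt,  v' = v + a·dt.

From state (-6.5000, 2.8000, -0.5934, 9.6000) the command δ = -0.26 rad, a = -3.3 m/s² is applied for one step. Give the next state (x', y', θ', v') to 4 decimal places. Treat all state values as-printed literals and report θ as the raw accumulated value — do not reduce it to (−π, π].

x' = -6.5000 + 9.6000·cos(-0.5934)·0.2 = -4.9082
y' = 2.8000 + 9.6000·sin(-0.5934)·0.2 = 1.7264
θ' = -0.5934 + (9.6000/3.4)·tan(-0.26)·0.2 = -0.7436
v' = 9.6000 − 3.3000·0.2 = 8.9400

(-4.9082, 1.7264, -0.7436, 8.9400)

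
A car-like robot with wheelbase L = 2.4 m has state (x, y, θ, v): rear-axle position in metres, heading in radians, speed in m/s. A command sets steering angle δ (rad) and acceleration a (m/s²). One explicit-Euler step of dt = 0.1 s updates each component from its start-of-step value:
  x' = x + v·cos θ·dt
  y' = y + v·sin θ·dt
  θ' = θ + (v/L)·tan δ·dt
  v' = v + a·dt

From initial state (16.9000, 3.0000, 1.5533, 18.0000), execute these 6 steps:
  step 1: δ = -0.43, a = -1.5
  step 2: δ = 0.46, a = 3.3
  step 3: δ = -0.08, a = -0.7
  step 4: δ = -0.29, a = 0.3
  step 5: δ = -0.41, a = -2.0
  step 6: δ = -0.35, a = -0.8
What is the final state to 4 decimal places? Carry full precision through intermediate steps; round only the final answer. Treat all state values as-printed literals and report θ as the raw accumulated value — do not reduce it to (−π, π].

(19.1704, 13.3128, 0.6905, 17.8600)

after step 1 (δ=-0.43, a=-1.5): (16.931492, 4.799724, 1.209334, 17.850000)
after step 2 (δ=0.46, a=3.3): (17.562743, 6.469379, 1.577824, 18.180000)
after step 3 (δ=-0.08, a=-0.7): (17.549966, 8.287334, 1.517095, 18.110000)
after step 4 (δ=-0.29, a=0.3): (17.647173, 10.095724, 1.291917, 18.140000)
after step 5 (δ=-0.41, a=-2.0): (18.146528, 11.839639, 0.963409, 17.940000)
after step 6 (δ=-0.35, a=-0.8): (19.170408, 13.312767, 0.690550, 17.860000)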